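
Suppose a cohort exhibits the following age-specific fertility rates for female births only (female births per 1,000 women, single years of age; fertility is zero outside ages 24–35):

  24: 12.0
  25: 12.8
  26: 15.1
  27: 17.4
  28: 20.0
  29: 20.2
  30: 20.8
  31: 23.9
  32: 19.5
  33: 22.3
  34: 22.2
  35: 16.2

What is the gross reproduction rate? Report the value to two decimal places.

Sum of female ASFRs = 12.0 + 12.8 + 15.1 + 17.4 + 20.0 + 20.2 + 20.8 + 23.9 + 19.5 + 22.3 + 22.2 + 16.2 = 222.4
GRR = 222.4 / 1000 = 0.2224

0.22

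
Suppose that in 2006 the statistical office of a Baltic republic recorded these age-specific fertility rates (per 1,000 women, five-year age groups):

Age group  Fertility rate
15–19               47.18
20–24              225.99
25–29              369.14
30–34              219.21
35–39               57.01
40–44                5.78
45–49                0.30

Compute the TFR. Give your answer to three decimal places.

4.623

Sum of ASFRs = 47.18 + 225.99 + 369.14 + 219.21 + 57.01 + 5.78 + 0.30 = 924.61
TFR = 5 × 924.61 / 1000 = 4.62305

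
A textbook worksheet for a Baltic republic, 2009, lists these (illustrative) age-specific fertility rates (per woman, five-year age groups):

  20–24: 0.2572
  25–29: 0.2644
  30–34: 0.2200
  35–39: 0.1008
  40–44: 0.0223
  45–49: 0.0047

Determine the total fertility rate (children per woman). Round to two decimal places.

4.35

Sum of ASFRs = 0.2572 + 0.2644 + 0.2200 + 0.1008 + 0.0223 + 0.0047 = 0.8694
TFR = 5 × 0.8694 = 4.347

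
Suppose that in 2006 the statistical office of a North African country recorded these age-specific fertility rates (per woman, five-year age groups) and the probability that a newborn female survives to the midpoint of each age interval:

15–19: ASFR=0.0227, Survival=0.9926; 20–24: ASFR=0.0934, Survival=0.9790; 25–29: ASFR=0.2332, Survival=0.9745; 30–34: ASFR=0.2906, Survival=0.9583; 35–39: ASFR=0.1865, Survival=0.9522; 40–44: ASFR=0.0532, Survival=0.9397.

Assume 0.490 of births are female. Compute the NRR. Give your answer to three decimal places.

2.076

Proportion female at birth = 0.490.
Each age group contributes 5 × ASFR × survival:
  15–19: 5 × 0.0227 × 0.9926 = 0.11266
  20–24: 5 × 0.0934 × 0.9790 = 0.45719
  25–29: 5 × 0.2332 × 0.9745 = 1.13627
  30–34: 5 × 0.2906 × 0.9583 = 1.39241
  35–39: 5 × 0.1865 × 0.9522 = 0.88793
  40–44: 5 × 0.0532 × 0.9397 = 0.24996
Sum = 4.23642
NRR = 0.490 × 4.23642 = 2.07585
With NRR above 1 the population is above replacement fertility.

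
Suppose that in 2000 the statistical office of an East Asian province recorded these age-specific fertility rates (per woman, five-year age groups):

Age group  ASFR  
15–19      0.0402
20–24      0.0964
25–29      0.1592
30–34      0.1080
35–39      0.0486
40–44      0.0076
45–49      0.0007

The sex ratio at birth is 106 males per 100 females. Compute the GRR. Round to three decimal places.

Proportion female at birth = 100 / (100 + 106) = 0.48544.
Sum of ASFRs = 0.0402 + 0.0964 + 0.1592 + 0.1080 + 0.0486 + 0.0076 + 0.0007 = 0.4607
TFR = 5 × 0.4607 = 2.3035
GRR = 0.48544 × 2.3035 = 1.11821

1.118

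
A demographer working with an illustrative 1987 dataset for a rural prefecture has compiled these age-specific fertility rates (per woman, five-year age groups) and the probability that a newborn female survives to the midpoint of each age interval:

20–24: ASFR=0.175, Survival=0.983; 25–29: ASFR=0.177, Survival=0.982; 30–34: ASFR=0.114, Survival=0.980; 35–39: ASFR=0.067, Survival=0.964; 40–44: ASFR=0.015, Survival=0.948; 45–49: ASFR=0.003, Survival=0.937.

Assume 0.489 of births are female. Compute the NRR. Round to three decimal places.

1.318

Proportion female at birth = 0.489.
Weighting each age-specific rate by interval width and survival:
  20–24: 5 × 0.175 × 0.983 = 0.86013
  25–29: 5 × 0.177 × 0.982 = 0.86907
  30–34: 5 × 0.114 × 0.980 = 0.55860
  35–39: 5 × 0.067 × 0.964 = 0.32294
  40–44: 5 × 0.015 × 0.948 = 0.07110
  45–49: 5 × 0.003 × 0.937 = 0.01406
Sum = 2.69590
NRR = 0.489 × 2.69590 = 1.31830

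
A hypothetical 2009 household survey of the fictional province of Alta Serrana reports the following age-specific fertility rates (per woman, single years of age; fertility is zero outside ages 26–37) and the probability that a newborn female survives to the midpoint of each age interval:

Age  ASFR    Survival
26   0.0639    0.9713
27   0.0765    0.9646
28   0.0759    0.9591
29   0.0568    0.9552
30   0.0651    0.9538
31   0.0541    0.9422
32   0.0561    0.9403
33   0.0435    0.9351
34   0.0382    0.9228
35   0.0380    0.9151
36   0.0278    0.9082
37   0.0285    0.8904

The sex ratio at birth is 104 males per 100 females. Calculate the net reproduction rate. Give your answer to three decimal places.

Proportion female at birth = 100 / (100 + 104) = 0.49020.
Survival-weighted fertility by age (1·fₓ·Sₓ):
  26: 1 × 0.0639 × 0.9713 = 0.06207
  27: 1 × 0.0765 × 0.9646 = 0.07379
  28: 1 × 0.0759 × 0.9591 = 0.07280
  29: 1 × 0.0568 × 0.9552 = 0.05426
  30: 1 × 0.0651 × 0.9538 = 0.06209
  31: 1 × 0.0541 × 0.9422 = 0.05097
  32: 1 × 0.0561 × 0.9403 = 0.05275
  33: 1 × 0.0435 × 0.9351 = 0.04068
  34: 1 × 0.0382 × 0.9228 = 0.03525
  35: 1 × 0.0380 × 0.9151 = 0.03477
  36: 1 × 0.0278 × 0.9082 = 0.02525
  37: 1 × 0.0285 × 0.8904 = 0.02538
Sum = 0.59006
NRR = 0.49020 × 0.59006 = 0.28925

0.289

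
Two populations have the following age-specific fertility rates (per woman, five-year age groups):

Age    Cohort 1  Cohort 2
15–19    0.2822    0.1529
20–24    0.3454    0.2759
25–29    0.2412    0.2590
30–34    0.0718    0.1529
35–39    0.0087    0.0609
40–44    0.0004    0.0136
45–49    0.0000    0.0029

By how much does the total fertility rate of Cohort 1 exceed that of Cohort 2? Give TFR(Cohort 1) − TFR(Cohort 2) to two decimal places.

0.16

Cohort 1:
  Sum of ASFRs = 0.2822 + 0.3454 + 0.2412 + 0.0718 + 0.0087 + 0.0004 + 0.0000 = 0.9497
  TFR = 5 × 0.9497 = 4.7485
Cohort 2:
  Sum of ASFRs = 0.1529 + 0.2759 + 0.2590 + 0.1529 + 0.0609 + 0.0136 + 0.0029 = 0.9181
  TFR = 5 × 0.9181 = 4.5905
Difference = 4.7485 − 4.5905 = 0.158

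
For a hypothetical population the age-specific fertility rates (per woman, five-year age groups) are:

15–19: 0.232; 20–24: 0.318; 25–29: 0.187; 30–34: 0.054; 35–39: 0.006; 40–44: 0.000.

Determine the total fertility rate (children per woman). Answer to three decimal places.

Sum of ASFRs = 0.232 + 0.318 + 0.187 + 0.054 + 0.006 + 0.000 = 0.797
TFR = 5 × 0.797 = 3.985

3.985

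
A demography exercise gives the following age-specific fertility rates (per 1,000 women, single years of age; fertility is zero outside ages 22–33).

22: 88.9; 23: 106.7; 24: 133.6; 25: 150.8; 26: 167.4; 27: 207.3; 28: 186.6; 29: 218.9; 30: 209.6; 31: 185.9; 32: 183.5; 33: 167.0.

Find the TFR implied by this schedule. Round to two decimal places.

Sum of ASFRs = 88.9 + 106.7 + 133.6 + 150.8 + 167.4 + 207.3 + 186.6 + 218.9 + 209.6 + 185.9 + 183.5 + 167.0 = 2006.2
TFR = 2006.2 / 1000 = 2.0062

2.01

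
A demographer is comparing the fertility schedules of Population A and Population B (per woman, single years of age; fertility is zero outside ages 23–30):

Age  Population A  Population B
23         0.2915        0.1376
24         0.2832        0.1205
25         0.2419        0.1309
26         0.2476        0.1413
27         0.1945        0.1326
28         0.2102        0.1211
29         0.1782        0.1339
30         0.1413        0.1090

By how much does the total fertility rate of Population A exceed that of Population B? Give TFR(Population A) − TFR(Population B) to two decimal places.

Population A:
  Sum of ASFRs = 0.2915 + 0.2832 + 0.2419 + 0.2476 + 0.1945 + 0.2102 + 0.1782 + 0.1413 = 1.7884
  TFR = 1.7884
Population B:
  Sum of ASFRs = 0.1376 + 0.1205 + 0.1309 + 0.1413 + 0.1326 + 0.1211 + 0.1339 + 0.1090 = 1.0269
  TFR = 1.0269
Difference = 1.7884 − 1.0269 = 0.7615

0.76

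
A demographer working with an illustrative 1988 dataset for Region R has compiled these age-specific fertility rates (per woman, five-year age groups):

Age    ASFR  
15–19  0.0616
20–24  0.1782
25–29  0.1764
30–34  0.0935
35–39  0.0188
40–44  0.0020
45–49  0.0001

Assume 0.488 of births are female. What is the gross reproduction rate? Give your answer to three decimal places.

1.295

Proportion female at birth = 0.488.
Sum of ASFRs = 0.0616 + 0.1782 + 0.1764 + 0.0935 + 0.0188 + 0.0020 + 0.0001 = 0.5306
TFR = 5 × 0.5306 = 2.653
GRR = 0.488 × 2.653 = 1.29466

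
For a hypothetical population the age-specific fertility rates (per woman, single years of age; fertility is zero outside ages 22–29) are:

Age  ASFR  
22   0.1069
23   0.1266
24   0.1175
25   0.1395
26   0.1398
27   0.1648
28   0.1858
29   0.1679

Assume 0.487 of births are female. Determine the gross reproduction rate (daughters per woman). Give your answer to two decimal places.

0.56

Proportion female at birth = 0.487.
Sum of ASFRs = 0.1069 + 0.1266 + 0.1175 + 0.1395 + 0.1398 + 0.1648 + 0.1858 + 0.1679 = 1.1488
TFR = 1.1488
GRR = 0.487 × 1.1488 = 0.55947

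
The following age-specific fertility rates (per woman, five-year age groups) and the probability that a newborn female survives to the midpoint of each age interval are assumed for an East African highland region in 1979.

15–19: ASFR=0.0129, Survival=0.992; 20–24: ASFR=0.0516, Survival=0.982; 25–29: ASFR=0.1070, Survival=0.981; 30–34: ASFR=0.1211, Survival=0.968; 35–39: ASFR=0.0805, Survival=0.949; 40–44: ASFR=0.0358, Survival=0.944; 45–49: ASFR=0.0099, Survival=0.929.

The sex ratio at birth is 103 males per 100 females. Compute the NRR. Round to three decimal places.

0.998

Proportion female at birth = 100 / (100 + 103) = 0.49261.
Per-age-group product (5 × ASFR × survival probability):
  15–19: 5 × 0.0129 × 0.992 = 0.06398
  20–24: 5 × 0.0516 × 0.982 = 0.25336
  25–29: 5 × 0.1070 × 0.981 = 0.52484
  30–34: 5 × 0.1211 × 0.968 = 0.58612
  35–39: 5 × 0.0805 × 0.949 = 0.38197
  40–44: 5 × 0.0358 × 0.944 = 0.16898
  45–49: 5 × 0.0099 × 0.929 = 0.04599
Sum = 2.02524
NRR = 0.49261 × 2.02524 = 0.99765
NRR < 1, so the cohort does not fully replace itself.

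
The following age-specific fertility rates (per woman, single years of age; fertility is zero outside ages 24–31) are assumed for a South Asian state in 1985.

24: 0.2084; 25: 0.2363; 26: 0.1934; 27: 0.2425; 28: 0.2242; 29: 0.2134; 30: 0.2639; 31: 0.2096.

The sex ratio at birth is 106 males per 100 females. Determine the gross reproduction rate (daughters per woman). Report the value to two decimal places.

Proportion female at birth = 100 / (100 + 106) = 0.48544.
Sum of ASFRs = 0.2084 + 0.2363 + 0.1934 + 0.2425 + 0.2242 + 0.2134 + 0.2639 + 0.2096 = 1.7917
TFR = 1.7917
GRR = 0.48544 × 1.7917 = 0.86976

0.87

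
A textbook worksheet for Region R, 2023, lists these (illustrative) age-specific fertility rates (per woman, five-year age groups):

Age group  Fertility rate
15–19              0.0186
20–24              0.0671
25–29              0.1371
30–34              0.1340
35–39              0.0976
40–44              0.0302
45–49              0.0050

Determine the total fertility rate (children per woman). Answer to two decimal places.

2.45

Sum of ASFRs = 0.0186 + 0.0671 + 0.1371 + 0.1340 + 0.0976 + 0.0302 + 0.0050 = 0.4896
TFR = 5 × 0.4896 = 2.448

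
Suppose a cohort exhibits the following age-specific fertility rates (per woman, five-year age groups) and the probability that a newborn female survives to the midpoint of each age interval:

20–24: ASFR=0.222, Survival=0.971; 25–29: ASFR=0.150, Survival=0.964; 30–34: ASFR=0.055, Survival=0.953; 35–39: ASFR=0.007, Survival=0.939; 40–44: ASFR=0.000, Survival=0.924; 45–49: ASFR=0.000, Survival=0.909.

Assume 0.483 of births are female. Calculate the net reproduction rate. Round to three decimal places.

1.012

Proportion female at birth = 0.483.
Per-age-group product (5 × ASFR × survival probability):
  20–24: 5 × 0.222 × 0.971 = 1.07781
  25–29: 5 × 0.150 × 0.964 = 0.72300
  30–34: 5 × 0.055 × 0.953 = 0.26208
  35–39: 5 × 0.007 × 0.939 = 0.03287
  40–44: 5 × 0.000 × 0.924 = 0.00000
  45–49: 5 × 0.000 × 0.909 = 0.00000
Sum = 2.09576
NRR = 0.483 × 2.09576 = 1.01225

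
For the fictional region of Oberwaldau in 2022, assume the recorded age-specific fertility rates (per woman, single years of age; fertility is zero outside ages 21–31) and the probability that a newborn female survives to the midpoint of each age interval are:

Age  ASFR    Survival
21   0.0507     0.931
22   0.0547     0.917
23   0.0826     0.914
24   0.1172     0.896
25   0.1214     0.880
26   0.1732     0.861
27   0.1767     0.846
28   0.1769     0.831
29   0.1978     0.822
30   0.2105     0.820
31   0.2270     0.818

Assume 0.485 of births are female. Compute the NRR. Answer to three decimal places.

Proportion female at birth = 0.485.
Per-age-group product (1 × ASFR × survival probability):
  21: 1 × 0.0507 × 0.931 = 0.04720
  22: 1 × 0.0547 × 0.917 = 0.05016
  23: 1 × 0.0826 × 0.914 = 0.07550
  24: 1 × 0.1172 × 0.896 = 0.10501
  25: 1 × 0.1214 × 0.880 = 0.10683
  26: 1 × 0.1732 × 0.861 = 0.14913
  27: 1 × 0.1767 × 0.846 = 0.14949
  28: 1 × 0.1769 × 0.831 = 0.14700
  29: 1 × 0.1978 × 0.822 = 0.16259
  30: 1 × 0.2105 × 0.820 = 0.17261
  31: 1 × 0.2270 × 0.818 = 0.18569
Sum = 1.35121
NRR = 0.485 × 1.35121 = 0.65534
With NRR below 1 the population is below replacement fertility.

0.655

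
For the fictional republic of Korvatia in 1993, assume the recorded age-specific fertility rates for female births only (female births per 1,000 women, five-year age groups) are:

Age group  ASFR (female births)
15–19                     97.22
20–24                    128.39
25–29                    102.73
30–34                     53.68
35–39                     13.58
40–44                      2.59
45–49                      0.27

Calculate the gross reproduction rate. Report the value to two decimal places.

Sum of female ASFRs = 97.22 + 128.39 + 102.73 + 53.68 + 13.58 + 2.59 + 0.27 = 398.46
GRR = 5 × 398.46 / 1000 = 1.9923

1.99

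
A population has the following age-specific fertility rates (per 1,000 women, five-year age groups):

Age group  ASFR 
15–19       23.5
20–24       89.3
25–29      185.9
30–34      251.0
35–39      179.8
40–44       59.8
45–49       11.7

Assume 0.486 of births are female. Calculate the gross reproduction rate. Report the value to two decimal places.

Proportion female at birth = 0.486.
Sum of ASFRs = 23.5 + 89.3 + 185.9 + 251.0 + 179.8 + 59.8 + 11.7 = 801.0
TFR = 5 × 801.0 / 1000 = 4.005
GRR = 0.486 × 4.005 = 1.94643

1.95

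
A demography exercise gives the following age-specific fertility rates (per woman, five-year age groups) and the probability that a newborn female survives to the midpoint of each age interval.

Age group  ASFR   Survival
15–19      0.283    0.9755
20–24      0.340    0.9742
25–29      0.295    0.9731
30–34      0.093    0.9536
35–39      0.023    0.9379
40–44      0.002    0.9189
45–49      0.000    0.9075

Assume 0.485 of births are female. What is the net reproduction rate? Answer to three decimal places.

2.441

Proportion female at birth = 0.485.
Survival-weighted fertility by age (5·fₓ·Sₓ):
  15–19: 5 × 0.283 × 0.9755 = 1.38033
  20–24: 5 × 0.340 × 0.9742 = 1.65614
  25–29: 5 × 0.295 × 0.9731 = 1.43532
  30–34: 5 × 0.093 × 0.9536 = 0.44342
  35–39: 5 × 0.023 × 0.9379 = 0.10786
  40–44: 5 × 0.002 × 0.9189 = 0.00919
  45–49: 5 × 0.000 × 0.9075 = 0.00000
Sum = 5.03226
NRR = 0.485 × 5.03226 = 2.44065
An NRR exceeding 1 indicates intrinsic growth under these rates.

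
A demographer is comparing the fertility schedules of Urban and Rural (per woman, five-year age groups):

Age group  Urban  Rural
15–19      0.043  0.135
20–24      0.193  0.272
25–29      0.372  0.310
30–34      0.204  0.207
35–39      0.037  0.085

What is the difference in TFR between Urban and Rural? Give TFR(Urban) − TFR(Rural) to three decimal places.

-0.800

Urban:
  Sum of ASFRs = 0.043 + 0.193 + 0.372 + 0.204 + 0.037 = 0.849
  TFR = 5 × 0.849 = 4.245
Rural:
  Sum of ASFRs = 0.135 + 0.272 + 0.310 + 0.207 + 0.085 = 1.009
  TFR = 5 × 1.009 = 5.045
Difference = 4.245 − 5.045 = -0.8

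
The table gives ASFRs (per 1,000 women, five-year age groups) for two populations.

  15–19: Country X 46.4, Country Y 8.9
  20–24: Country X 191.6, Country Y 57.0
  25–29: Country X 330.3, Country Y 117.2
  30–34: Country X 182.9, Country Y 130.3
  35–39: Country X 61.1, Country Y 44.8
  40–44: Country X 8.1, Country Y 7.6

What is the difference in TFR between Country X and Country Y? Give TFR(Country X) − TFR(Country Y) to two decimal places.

Country X:
  Sum of ASFRs = 46.4 + 191.6 + 330.3 + 182.9 + 61.1 + 8.1 = 820.4
  TFR = 5 × 820.4 / 1000 = 4.102
Country Y:
  Sum of ASFRs = 8.9 + 57.0 + 117.2 + 130.3 + 44.8 + 7.6 = 365.8
  TFR = 5 × 365.8 / 1000 = 1.829
Difference = 4.102 − 1.829 = 2.273

2.27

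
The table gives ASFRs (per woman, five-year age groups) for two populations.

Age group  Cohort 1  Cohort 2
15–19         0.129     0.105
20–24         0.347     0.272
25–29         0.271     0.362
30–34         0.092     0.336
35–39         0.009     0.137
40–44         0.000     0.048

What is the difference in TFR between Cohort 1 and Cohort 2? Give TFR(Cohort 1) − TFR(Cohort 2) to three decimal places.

-2.060

Cohort 1:
  Sum of ASFRs = 0.129 + 0.347 + 0.271 + 0.092 + 0.009 + 0.000 = 0.848
  TFR = 5 × 0.848 = 4.24
Cohort 2:
  Sum of ASFRs = 0.105 + 0.272 + 0.362 + 0.336 + 0.137 + 0.048 = 1.260
  TFR = 5 × 1.260 = 6.3
Difference = 4.24 − 6.3 = -2.06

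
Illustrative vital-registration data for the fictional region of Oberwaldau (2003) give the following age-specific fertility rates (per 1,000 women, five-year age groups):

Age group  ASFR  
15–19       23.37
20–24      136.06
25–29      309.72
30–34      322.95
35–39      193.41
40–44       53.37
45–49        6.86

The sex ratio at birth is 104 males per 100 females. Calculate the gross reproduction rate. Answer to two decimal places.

Proportion female at birth = 100 / (100 + 104) = 0.49020.
Sum of ASFRs = 23.37 + 136.06 + 309.72 + 322.95 + 193.41 + 53.37 + 6.86 = 1045.74
TFR = 5 × 1045.74 / 1000 = 5.2287
GRR = 0.49020 × 5.2287 = 2.56311

2.56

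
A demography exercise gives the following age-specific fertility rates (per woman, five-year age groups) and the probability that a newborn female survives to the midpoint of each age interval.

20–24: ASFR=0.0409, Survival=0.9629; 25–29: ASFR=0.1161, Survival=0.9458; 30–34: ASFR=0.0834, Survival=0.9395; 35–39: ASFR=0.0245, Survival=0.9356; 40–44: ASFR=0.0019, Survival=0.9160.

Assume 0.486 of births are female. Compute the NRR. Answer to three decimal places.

0.613

Proportion female at birth = 0.486.
Weighting each age-specific rate by interval width and survival:
  20–24: 5 × 0.0409 × 0.9629 = 0.19691
  25–29: 5 × 0.1161 × 0.9458 = 0.54904
  30–34: 5 × 0.0834 × 0.9395 = 0.39177
  35–39: 5 × 0.0245 × 0.9356 = 0.11461
  40–44: 5 × 0.0019 × 0.9160 = 0.00870
Sum = 1.26103
NRR = 0.486 × 1.26103 = 0.61286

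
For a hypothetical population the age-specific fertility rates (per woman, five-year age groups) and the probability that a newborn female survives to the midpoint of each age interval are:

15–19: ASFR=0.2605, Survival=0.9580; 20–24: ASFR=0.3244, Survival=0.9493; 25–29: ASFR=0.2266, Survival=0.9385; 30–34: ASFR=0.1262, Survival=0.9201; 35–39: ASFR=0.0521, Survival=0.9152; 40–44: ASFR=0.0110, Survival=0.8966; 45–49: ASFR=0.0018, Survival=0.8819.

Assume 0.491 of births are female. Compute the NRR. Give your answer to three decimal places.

2.321

Proportion female at birth = 0.491.
Per-age-group product (5 × ASFR × survival probability):
  15–19: 5 × 0.2605 × 0.9580 = 1.24780
  20–24: 5 × 0.3244 × 0.9493 = 1.53976
  25–29: 5 × 0.2266 × 0.9385 = 1.06332
  30–34: 5 × 0.1262 × 0.9201 = 0.58058
  35–39: 5 × 0.0521 × 0.9152 = 0.23841
  40–44: 5 × 0.0110 × 0.8966 = 0.04931
  45–49: 5 × 0.0018 × 0.8819 = 0.00794
Sum = 4.72712
NRR = 0.491 × 4.72712 = 2.32102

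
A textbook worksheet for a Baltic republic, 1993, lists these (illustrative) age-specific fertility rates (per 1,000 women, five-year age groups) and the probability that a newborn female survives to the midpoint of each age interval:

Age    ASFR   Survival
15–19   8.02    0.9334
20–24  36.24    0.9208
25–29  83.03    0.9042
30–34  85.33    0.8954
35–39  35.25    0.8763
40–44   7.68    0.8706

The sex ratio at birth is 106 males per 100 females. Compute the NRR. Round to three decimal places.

Proportion female at birth = 100 / (100 + 106) = 0.48544.
Per-age-group product (5 × ASFR × survival probability):
  15–19: 5 × 8.02/1000 × 0.9334 = 0.03743
  20–24: 5 × 36.24/1000 × 0.9208 = 0.16685
  25–29: 5 × 83.03/1000 × 0.9042 = 0.37538
  30–34: 5 × 85.33/1000 × 0.8954 = 0.38202
  35–39: 5 × 35.25/1000 × 0.8763 = 0.15445
  40–44: 5 × 7.68/1000 × 0.8706 = 0.03343
Sum = 1.14956
NRR = 0.48544 × 1.14956 = 0.55804
NRR < 1, so the cohort does not fully replace itself.

0.558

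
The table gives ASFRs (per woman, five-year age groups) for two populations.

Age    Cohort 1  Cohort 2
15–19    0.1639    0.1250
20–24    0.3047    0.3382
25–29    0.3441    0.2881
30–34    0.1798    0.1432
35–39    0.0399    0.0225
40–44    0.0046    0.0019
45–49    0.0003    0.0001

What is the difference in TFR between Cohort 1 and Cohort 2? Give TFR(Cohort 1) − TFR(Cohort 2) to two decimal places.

Cohort 1:
  Sum of ASFRs = 0.1639 + 0.3047 + 0.3441 + 0.1798 + 0.0399 + 0.0046 + 0.0003 = 1.0373
  TFR = 5 × 1.0373 = 5.1865
Cohort 2:
  Sum of ASFRs = 0.1250 + 0.3382 + 0.2881 + 0.1432 + 0.0225 + 0.0019 + 0.0001 = 0.9190
  TFR = 5 × 0.9190 = 4.595
Difference = 5.1865 − 4.595 = 0.5915

0.59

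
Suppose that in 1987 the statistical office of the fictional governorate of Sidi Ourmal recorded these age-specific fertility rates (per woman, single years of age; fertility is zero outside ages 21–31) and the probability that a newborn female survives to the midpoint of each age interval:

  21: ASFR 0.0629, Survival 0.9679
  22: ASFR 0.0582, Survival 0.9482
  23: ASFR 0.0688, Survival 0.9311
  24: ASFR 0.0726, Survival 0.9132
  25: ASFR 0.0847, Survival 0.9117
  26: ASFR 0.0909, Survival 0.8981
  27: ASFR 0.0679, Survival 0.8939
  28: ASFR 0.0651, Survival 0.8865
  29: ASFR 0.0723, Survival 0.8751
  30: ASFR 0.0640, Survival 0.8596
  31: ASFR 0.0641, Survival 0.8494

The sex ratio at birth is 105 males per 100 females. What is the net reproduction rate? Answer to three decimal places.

0.340

Proportion female at birth = 100 / (100 + 105) = 0.48780.
Survival-weighted fertility by age (1·fₓ·Sₓ):
  21: 1 × 0.0629 × 0.9679 = 0.06088
  22: 1 × 0.0582 × 0.9482 = 0.05519
  23: 1 × 0.0688 × 0.9311 = 0.06406
  24: 1 × 0.0726 × 0.9132 = 0.06630
  25: 1 × 0.0847 × 0.9117 = 0.07722
  26: 1 × 0.0909 × 0.8981 = 0.08164
  27: 1 × 0.0679 × 0.8939 = 0.06070
  28: 1 × 0.0651 × 0.8865 = 0.05771
  29: 1 × 0.0723 × 0.8751 = 0.06327
  30: 1 × 0.0640 × 0.8596 = 0.05501
  31: 1 × 0.0641 × 0.8494 = 0.05445
Sum = 0.69643
NRR = 0.48780 × 0.69643 = 0.33972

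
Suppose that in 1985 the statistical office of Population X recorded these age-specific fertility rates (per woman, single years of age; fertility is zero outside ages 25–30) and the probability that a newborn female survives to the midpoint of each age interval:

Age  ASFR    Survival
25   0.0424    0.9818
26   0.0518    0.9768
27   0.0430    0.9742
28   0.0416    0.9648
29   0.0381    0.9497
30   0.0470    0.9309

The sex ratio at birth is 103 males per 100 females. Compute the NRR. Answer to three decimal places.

Proportion female at birth = 100 / (100 + 103) = 0.49261.
Each age group contributes 1 × ASFR × survival:
  25: 1 × 0.0424 × 0.9818 = 0.04163
  26: 1 × 0.0518 × 0.9768 = 0.05060
  27: 1 × 0.0430 × 0.9742 = 0.04189
  28: 1 × 0.0416 × 0.9648 = 0.04014
  29: 1 × 0.0381 × 0.9497 = 0.03618
  30: 1 × 0.0470 × 0.9309 = 0.04375
Sum = 0.25419
NRR = 0.49261 × 0.25419 = 0.12522
An NRR under 1 implies long-run decline under these rates.

0.125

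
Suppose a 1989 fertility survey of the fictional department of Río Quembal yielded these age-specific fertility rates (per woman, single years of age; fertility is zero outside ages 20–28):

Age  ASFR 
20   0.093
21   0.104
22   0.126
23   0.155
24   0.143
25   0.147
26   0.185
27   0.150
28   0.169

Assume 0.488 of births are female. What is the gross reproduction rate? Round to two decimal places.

Proportion female at birth = 0.488.
Sum of ASFRs = 0.093 + 0.104 + 0.126 + 0.155 + 0.143 + 0.147 + 0.185 + 0.150 + 0.169 = 1.272
TFR = 1.272
GRR = 0.488 × 1.272 = 0.62074

0.62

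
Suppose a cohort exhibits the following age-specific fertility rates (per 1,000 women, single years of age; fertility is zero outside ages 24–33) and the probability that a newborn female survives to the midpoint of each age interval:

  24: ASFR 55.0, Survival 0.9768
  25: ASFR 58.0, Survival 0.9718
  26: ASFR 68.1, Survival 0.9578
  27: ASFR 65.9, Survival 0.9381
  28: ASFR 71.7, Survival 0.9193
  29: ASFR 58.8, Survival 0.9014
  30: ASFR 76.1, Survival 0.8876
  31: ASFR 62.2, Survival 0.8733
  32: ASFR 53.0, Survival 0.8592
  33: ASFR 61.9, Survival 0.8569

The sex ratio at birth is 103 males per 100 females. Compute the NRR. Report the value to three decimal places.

0.284

Proportion female at birth = 100 / (100 + 103) = 0.49261.
Per-age-group product (1 × ASFR × survival probability):
  24: 1 × 55.0/1000 × 0.9768 = 0.05372
  25: 1 × 58.0/1000 × 0.9718 = 0.05636
  26: 1 × 68.1/1000 × 0.9578 = 0.06523
  27: 1 × 65.9/1000 × 0.9381 = 0.06182
  28: 1 × 71.7/1000 × 0.9193 = 0.06591
  29: 1 × 58.8/1000 × 0.9014 = 0.05300
  30: 1 × 76.1/1000 × 0.8876 = 0.06755
  31: 1 × 62.2/1000 × 0.8733 = 0.05432
  32: 1 × 53.0/1000 × 0.8592 = 0.04554
  33: 1 × 61.9/1000 × 0.8569 = 0.05304
Sum = 0.57649
NRR = 0.49261 × 0.57649 = 0.28398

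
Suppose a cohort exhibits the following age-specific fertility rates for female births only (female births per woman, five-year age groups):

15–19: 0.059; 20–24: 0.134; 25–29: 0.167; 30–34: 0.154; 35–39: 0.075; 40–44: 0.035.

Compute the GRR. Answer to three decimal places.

Sum of female ASFRs = 0.059 + 0.134 + 0.167 + 0.154 + 0.075 + 0.035 = 0.624
GRR = 5 × 0.624 = 3.12

3.120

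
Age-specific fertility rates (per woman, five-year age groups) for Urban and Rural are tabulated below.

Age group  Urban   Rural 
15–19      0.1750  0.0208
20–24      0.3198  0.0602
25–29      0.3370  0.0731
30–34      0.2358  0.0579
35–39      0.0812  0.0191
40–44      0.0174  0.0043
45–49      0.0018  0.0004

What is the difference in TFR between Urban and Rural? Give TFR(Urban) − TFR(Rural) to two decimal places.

Urban:
  Sum of ASFRs = 0.1750 + 0.3198 + 0.3370 + 0.2358 + 0.0812 + 0.0174 + 0.0018 = 1.1680
  TFR = 5 × 1.1680 = 5.84
Rural:
  Sum of ASFRs = 0.0208 + 0.0602 + 0.0731 + 0.0579 + 0.0191 + 0.0043 + 0.0004 = 0.2358
  TFR = 5 × 0.2358 = 1.179
Difference = 5.84 − 1.179 = 4.661

4.66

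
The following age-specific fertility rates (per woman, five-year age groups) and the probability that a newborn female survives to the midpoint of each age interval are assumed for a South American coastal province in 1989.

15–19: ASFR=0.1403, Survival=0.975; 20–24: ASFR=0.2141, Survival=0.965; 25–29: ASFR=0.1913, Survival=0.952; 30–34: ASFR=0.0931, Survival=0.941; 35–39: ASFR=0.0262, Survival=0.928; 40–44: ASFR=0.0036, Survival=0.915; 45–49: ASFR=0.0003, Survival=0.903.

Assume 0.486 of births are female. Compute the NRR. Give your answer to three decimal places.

Proportion female at birth = 0.486.
Survival-weighted fertility by age (5·fₓ·Sₓ):
  15–19: 5 × 0.1403 × 0.975 = 0.68396
  20–24: 5 × 0.2141 × 0.965 = 1.03303
  25–29: 5 × 0.1913 × 0.952 = 0.91059
  30–34: 5 × 0.0931 × 0.941 = 0.43804
  35–39: 5 × 0.0262 × 0.928 = 0.12157
  40–44: 5 × 0.0036 × 0.915 = 0.01647
  45–49: 5 × 0.0003 × 0.903 = 0.00135
Sum = 3.20501
NRR = 0.486 × 3.20501 = 1.55763
With NRR above 1 the population is above replacement fertility.

1.558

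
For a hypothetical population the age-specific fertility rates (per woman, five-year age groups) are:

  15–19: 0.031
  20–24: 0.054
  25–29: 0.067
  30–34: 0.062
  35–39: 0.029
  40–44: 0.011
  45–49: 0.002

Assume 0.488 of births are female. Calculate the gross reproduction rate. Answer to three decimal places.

Proportion female at birth = 0.488.
Sum of ASFRs = 0.031 + 0.054 + 0.067 + 0.062 + 0.029 + 0.011 + 0.002 = 0.256
TFR = 5 × 0.256 = 1.28
GRR = 0.488 × 1.28 = 0.62464

0.625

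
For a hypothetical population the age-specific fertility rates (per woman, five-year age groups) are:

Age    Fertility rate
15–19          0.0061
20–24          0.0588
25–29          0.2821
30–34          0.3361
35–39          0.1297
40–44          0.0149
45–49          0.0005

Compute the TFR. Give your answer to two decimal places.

Sum of ASFRs = 0.0061 + 0.0588 + 0.2821 + 0.3361 + 0.1297 + 0.0149 + 0.0005 = 0.8282
TFR = 5 × 0.8282 = 4.141

4.14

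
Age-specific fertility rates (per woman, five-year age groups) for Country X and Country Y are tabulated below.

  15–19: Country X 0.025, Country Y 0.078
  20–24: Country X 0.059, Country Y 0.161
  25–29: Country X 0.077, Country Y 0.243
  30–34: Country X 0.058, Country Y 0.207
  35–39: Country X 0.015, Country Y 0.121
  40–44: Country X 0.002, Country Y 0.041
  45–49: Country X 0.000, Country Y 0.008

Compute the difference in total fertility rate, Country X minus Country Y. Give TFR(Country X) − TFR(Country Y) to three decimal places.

-3.115

Country X:
  Sum of ASFRs = 0.025 + 0.059 + 0.077 + 0.058 + 0.015 + 0.002 + 0.000 = 0.236
  TFR = 5 × 0.236 = 1.18
Country Y:
  Sum of ASFRs = 0.078 + 0.161 + 0.243 + 0.207 + 0.121 + 0.041 + 0.008 = 0.859
  TFR = 5 × 0.859 = 4.295
Difference = 1.18 − 4.295 = -3.115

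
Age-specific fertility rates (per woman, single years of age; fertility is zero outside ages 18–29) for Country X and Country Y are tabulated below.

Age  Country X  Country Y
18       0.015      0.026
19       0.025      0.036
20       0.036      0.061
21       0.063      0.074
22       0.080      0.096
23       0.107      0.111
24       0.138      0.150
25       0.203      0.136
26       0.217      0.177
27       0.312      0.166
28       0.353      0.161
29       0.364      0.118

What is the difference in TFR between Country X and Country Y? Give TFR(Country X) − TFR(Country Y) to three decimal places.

0.601

Country X:
  Sum of ASFRs = 0.015 + 0.025 + 0.036 + 0.063 + 0.080 + 0.107 + 0.138 + 0.203 + 0.217 + 0.312 + 0.353 + 0.364 = 1.913
  TFR = 1.913
Country Y:
  Sum of ASFRs = 0.026 + 0.036 + 0.061 + 0.074 + 0.096 + 0.111 + 0.150 + 0.136 + 0.177 + 0.166 + 0.161 + 0.118 = 1.312
  TFR = 1.312
Difference = 1.913 − 1.312 = 0.601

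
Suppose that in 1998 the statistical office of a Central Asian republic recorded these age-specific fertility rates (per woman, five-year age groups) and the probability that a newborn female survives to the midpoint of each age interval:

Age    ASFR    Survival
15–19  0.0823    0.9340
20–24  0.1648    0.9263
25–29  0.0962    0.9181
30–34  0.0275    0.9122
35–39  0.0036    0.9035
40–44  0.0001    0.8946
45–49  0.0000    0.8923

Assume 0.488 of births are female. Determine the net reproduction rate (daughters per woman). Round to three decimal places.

Proportion female at birth = 0.488.
Survival-weighted fertility by age (5·fₓ·Sₓ):
  15–19: 5 × 0.0823 × 0.9340 = 0.38434
  20–24: 5 × 0.1648 × 0.9263 = 0.76327
  25–29: 5 × 0.0962 × 0.9181 = 0.44161
  30–34: 5 × 0.0275 × 0.9122 = 0.12543
  35–39: 5 × 0.0036 × 0.9035 = 0.01626
  40–44: 5 × 0.0001 × 0.8946 = 0.00045
  45–49: 5 × 0.0000 × 0.8923 = 0.00000
Sum = 1.73136
NRR = 0.488 × 1.73136 = 0.84490

0.845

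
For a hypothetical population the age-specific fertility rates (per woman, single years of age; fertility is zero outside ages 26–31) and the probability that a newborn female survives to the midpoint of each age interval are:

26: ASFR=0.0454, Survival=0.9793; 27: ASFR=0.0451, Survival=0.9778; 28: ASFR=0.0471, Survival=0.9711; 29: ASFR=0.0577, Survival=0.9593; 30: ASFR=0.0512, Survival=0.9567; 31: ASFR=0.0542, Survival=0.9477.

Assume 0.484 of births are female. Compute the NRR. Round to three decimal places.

Proportion female at birth = 0.484.
Weighting each age-specific rate by interval width and survival:
  26: 1 × 0.0454 × 0.9793 = 0.04446
  27: 1 × 0.0451 × 0.9778 = 0.04410
  28: 1 × 0.0471 × 0.9711 = 0.04574
  29: 1 × 0.0577 × 0.9593 = 0.05535
  30: 1 × 0.0512 × 0.9567 = 0.04898
  31: 1 × 0.0542 × 0.9477 = 0.05137
Sum = 0.29000
NRR = 0.484 × 0.29000 = 0.14036

0.140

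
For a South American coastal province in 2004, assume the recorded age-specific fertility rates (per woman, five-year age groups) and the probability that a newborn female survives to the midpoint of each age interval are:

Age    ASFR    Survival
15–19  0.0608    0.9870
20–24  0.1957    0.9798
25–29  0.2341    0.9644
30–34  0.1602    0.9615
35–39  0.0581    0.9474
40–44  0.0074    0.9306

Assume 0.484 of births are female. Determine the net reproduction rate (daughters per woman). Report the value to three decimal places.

Proportion female at birth = 0.484.
Per-age-group product (5 × ASFR × survival probability):
  15–19: 5 × 0.0608 × 0.9870 = 0.30005
  20–24: 5 × 0.1957 × 0.9798 = 0.95873
  25–29: 5 × 0.2341 × 0.9644 = 1.12883
  30–34: 5 × 0.1602 × 0.9615 = 0.77016
  35–39: 5 × 0.0581 × 0.9474 = 0.27522
  40–44: 5 × 0.0074 × 0.9306 = 0.03443
Sum = 3.46742
NRR = 0.484 × 3.46742 = 1.67823
NRR > 1, so each generation more than replaces itself.

1.678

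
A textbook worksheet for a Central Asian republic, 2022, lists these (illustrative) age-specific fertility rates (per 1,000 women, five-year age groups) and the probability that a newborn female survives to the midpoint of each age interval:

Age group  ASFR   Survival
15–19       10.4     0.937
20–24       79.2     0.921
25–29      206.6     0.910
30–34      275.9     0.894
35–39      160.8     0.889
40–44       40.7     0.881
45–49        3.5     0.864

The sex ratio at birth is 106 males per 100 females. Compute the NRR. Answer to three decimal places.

1.697

Proportion female at birth = 100 / (100 + 106) = 0.48544.
Survival-weighted fertility by age (5·fₓ·Sₓ):
  15–19: 5 × 10.4/1000 × 0.937 = 0.04872
  20–24: 5 × 79.2/1000 × 0.921 = 0.36472
  25–29: 5 × 206.6/1000 × 0.910 = 0.94003
  30–34: 5 × 275.9/1000 × 0.894 = 1.23327
  35–39: 5 × 160.8/1000 × 0.889 = 0.71476
  40–44: 5 × 40.7/1000 × 0.881 = 0.17928
  45–49: 5 × 3.5/1000 × 0.864 = 0.01512
Sum = 3.49590
NRR = 0.48544 × 3.49590 = 1.69705
An NRR exceeding 1 indicates intrinsic growth under these rates.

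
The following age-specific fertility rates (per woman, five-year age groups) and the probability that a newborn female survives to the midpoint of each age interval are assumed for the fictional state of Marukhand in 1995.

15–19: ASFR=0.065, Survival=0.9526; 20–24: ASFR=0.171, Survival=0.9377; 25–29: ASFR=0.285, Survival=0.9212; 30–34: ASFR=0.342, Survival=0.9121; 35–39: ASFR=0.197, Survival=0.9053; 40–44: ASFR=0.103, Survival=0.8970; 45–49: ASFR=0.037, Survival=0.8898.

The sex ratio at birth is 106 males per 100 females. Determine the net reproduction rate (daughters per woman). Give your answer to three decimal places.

Proportion female at birth = 100 / (100 + 106) = 0.48544.
Weighting each age-specific rate by interval width and survival:
  15–19: 5 × 0.065 × 0.9526 = 0.30960
  20–24: 5 × 0.171 × 0.9377 = 0.80173
  25–29: 5 × 0.285 × 0.9212 = 1.31271
  30–34: 5 × 0.342 × 0.9121 = 1.55969
  35–39: 5 × 0.197 × 0.9053 = 0.89172
  40–44: 5 × 0.103 × 0.8970 = 0.46196
  45–49: 5 × 0.037 × 0.8898 = 0.16461
Sum = 5.50202
NRR = 0.48544 × 5.50202 = 2.67090
With NRR above 1 the population is above replacement fertility.

2.671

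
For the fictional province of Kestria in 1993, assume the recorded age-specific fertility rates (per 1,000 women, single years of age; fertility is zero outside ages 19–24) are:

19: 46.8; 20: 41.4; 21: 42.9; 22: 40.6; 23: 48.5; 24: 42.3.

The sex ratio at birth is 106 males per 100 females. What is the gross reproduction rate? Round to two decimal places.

Proportion female at birth = 100 / (100 + 106) = 0.48544.
Sum of ASFRs = 46.8 + 41.4 + 42.9 + 40.6 + 48.5 + 42.3 = 262.5
TFR = 262.5 / 1000 = 0.2625
GRR = 0.48544 × 0.2625 = 0.12743

0.13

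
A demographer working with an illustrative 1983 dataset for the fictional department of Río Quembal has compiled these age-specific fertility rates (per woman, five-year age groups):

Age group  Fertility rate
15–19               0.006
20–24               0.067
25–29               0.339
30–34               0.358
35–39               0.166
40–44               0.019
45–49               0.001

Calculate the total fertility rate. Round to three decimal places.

Sum of ASFRs = 0.006 + 0.067 + 0.339 + 0.358 + 0.166 + 0.019 + 0.001 = 0.956
TFR = 5 × 0.956 = 4.78

4.780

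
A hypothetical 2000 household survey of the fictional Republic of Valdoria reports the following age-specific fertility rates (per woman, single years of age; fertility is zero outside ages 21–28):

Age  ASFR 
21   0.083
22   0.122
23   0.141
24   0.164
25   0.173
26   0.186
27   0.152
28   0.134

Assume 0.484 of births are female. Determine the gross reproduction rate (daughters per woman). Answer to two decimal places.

0.56

Proportion female at birth = 0.484.
Sum of ASFRs = 0.083 + 0.122 + 0.141 + 0.164 + 0.173 + 0.186 + 0.152 + 0.134 = 1.155
TFR = 1.155
GRR = 0.484 × 1.155 = 0.55902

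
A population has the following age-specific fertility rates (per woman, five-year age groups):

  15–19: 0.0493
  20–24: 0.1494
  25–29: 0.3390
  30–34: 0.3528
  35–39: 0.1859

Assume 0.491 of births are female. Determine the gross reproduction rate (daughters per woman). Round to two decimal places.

Proportion female at birth = 0.491.
Sum of ASFRs = 0.0493 + 0.1494 + 0.3390 + 0.3528 + 0.1859 = 1.0764
TFR = 5 × 1.0764 = 5.382
GRR = 0.491 × 5.382 = 2.64256

2.64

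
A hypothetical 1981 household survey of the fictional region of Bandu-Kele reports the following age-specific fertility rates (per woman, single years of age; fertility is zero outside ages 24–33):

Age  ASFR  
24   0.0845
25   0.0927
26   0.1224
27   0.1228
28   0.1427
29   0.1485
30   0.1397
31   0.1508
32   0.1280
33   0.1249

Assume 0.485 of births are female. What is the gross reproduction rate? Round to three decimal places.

Proportion female at birth = 0.485.
Sum of ASFRs = 0.0845 + 0.0927 + 0.1224 + 0.1228 + 0.1427 + 0.1485 + 0.1397 + 0.1508 + 0.1280 + 0.1249 = 1.2570
TFR = 1.257
GRR = 0.485 × 1.257 = 0.60965

0.610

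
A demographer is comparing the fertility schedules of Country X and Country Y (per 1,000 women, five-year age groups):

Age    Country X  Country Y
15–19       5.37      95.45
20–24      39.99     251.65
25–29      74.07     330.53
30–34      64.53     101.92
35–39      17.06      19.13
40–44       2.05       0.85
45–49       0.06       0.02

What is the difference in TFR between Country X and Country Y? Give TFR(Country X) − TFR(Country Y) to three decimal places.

-2.982

Country X:
  Sum of ASFRs = 5.37 + 39.99 + 74.07 + 64.53 + 17.06 + 2.05 + 0.06 = 203.13
  TFR = 5 × 203.13 / 1000 = 1.01565
Country Y:
  Sum of ASFRs = 95.45 + 251.65 + 330.53 + 101.92 + 19.13 + 0.85 + 0.02 = 799.55
  TFR = 5 × 799.55 / 1000 = 3.99775
Difference = 1.01565 − 3.99775 = -2.9821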